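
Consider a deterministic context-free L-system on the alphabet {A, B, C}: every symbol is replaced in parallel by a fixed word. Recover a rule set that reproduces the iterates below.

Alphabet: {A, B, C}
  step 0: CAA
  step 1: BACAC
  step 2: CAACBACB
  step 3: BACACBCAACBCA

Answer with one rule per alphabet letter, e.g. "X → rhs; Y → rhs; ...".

  step 2 ⇒ step 3: CAACBACB ⇒ B·AC·AC·B·CA·AC·B·CA
    A ↦ AC
    B ↦ CA
    C ↦ B

A->AC, B->CA, C->B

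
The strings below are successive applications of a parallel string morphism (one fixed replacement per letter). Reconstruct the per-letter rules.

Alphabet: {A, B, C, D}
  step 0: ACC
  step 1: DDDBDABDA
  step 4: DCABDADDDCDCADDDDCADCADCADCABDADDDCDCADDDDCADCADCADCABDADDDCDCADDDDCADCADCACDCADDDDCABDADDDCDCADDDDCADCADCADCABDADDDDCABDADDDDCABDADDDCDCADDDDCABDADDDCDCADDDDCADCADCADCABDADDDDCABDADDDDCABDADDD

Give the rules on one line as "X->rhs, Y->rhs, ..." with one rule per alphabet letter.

  step 0 ⇒ step 1: ACC ⇒ DDD·BDA·BDA
    A ↦ DDD
    C ↦ BDA
    B ↦ C  (constrained at step 1)
    D ↦ DCA  (constrained at step 1)

A->DDD, B->C, C->BDA, D->DCA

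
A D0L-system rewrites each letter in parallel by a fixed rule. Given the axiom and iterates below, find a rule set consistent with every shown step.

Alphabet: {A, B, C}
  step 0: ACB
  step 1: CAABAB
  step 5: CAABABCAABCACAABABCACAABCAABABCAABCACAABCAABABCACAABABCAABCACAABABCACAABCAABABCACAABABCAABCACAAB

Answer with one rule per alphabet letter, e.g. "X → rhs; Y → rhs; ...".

A->CA, B->AB, C->AB

  step 0 ⇒ step 1: ACB ⇒ CA·AB·AB
    A ↦ CA
    B ↦ AB
    C ↦ AB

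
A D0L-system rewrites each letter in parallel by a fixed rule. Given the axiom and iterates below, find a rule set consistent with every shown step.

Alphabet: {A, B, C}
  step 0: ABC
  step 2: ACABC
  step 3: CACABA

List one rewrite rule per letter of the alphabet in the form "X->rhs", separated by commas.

A->C, B->AB, C->A

  step 2 ⇒ step 3: ACABC ⇒ C·A·C·AB·A
    A ↦ C
    B ↦ AB
    C ↦ A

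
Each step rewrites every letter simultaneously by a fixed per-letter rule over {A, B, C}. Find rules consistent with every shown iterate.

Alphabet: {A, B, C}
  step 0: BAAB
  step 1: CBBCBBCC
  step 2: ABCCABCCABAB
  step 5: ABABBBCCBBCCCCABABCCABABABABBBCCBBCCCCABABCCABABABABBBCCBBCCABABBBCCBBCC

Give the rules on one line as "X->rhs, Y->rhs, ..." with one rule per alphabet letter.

A->BBC, B->C, C->AB

  step 1 ⇒ step 2: CBBCBBCC ⇒ AB·C·C·AB·C·C·AB·AB
    B ↦ C
    C ↦ AB
  step 0 ⇒ step 1: BAAB ⇒ C·BBC·BBC·C
    A ↦ BBC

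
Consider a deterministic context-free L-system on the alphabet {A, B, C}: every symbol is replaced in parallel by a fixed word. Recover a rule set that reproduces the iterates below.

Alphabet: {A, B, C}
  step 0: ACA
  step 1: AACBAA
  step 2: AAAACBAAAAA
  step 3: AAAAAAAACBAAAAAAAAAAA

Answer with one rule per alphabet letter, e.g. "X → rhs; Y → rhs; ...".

  step 2 ⇒ step 3: AAAACBAAAAA ⇒ AA·AA·AA·AA·CB·A·AA·AA·AA·AA·AA
    A ↦ AA
    B ↦ A
    C ↦ CB

A->AA, B->A, C->CB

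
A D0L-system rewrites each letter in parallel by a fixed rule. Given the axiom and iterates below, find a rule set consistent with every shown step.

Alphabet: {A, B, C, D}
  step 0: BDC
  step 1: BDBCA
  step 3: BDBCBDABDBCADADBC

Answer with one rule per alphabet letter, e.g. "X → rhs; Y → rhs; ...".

  step 0 ⇒ step 1: BDC ⇒ BD·BC·A
    B ↦ BD
    C ↦ A
    D ↦ BC
    A ↦ AD  (constrained at step 1)

A->AD, B->BD, C->A, D->BC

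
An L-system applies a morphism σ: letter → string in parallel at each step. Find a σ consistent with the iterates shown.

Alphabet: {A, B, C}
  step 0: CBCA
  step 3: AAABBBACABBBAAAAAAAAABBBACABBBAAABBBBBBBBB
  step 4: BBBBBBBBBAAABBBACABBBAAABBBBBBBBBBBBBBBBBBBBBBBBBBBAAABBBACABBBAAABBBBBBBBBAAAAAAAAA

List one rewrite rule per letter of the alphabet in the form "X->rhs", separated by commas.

  step 3 ⇒ step 4: AAABBBACABBBAAAAAAAAABBBACABBBAAABBBBBBBBB ⇒ BBB·BBB·BBB·A·A·A·BBB·ACA·BBB·A·A·A·BBB·BBB·BBB·BBB·BBB·BBB·BBB·BBB·BBB·A·A·A·BBB·ACA·BBB·A·A·A·BBB·BBB·BBB·A·A·A·A·A·A·A·A·A
    A ↦ BBB
    B ↦ A
    C ↦ ACA

A->BBB, B->A, C->ACA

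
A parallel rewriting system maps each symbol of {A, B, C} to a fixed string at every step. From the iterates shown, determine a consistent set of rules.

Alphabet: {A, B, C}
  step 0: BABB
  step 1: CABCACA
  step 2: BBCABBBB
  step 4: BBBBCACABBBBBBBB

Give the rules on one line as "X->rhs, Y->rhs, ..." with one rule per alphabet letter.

  step 1 ⇒ step 2: CABCACA ⇒ B·B·CA·B·B·B·B
    A ↦ B
    B ↦ CA
    C ↦ B

A->B, B->CA, C->B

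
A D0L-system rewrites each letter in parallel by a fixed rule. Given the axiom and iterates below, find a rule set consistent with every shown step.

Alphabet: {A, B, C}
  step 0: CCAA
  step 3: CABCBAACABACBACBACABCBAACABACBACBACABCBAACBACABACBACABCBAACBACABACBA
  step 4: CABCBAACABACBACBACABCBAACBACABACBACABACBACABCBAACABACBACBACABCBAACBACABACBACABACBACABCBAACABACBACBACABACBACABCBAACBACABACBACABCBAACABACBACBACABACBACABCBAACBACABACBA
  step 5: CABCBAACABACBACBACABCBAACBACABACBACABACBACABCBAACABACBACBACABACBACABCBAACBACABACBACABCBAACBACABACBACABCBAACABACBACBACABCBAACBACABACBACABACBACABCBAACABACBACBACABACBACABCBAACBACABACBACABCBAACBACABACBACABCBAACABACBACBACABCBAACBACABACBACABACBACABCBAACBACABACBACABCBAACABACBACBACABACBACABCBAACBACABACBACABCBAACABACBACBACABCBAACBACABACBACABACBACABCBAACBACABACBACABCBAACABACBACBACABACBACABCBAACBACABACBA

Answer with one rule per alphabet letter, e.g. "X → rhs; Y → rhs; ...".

A->CBA, B->A, C->CAB

  step 4 ⇒ step 5: CABCBAACABACBACBACABCBAACBACABACBACABACBACABCBAACABACBACBACABCBAACBACABACBACABACBACABCBAACABACBACBACABACBACABCBAACBACABACBACABCBAACABACBACBACABACBACABCBAACBACABACBA ⇒ CAB·CBA·A·CAB·A·CBA·CBA·CAB·CBA·A·CBA·CAB·A·CBA·CAB·A·CBA·CAB·CBA·A·CAB·A·CBA·CBA·CAB·A·CBA·CAB·CBA·A·CBA·CAB·A·CBA·CAB·CBA·A·CBA·CAB·A·CBA·CAB·CBA·A·CAB·A·CBA·CBA·CAB·CBA·A·CBA·CAB·A·CBA·CAB·A·CBA·CAB·CBA·A·CAB·A·CBA·CBA·CAB·A·CBA·CAB·CBA·A·CBA·CAB·A·CBA·CAB·CBA·A·CBA·CAB·A·CBA·CAB·CBA·A·CAB·A·CBA·CBA·CAB·CBA·A·CBA·CAB·A·CBA·CAB·A·CBA·CAB·CBA·A·CBA·CAB·A·CBA·CAB·CBA·A·CAB·A·CBA·CBA·CAB·A·CBA·CAB·CBA·A·CBA·CAB·A·CBA·CAB·CBA·A·CAB·A·CBA·CBA·CAB·CBA·A·CBA·CAB·A·CBA·CAB·A·CBA·CAB·CBA·A·CBA·CAB·A·CBA·CAB·CBA·A·CAB·A·CBA·CBA·CAB·A·CBA·CAB·CBA·A·CBA·CAB·A·CBA
    A ↦ CBA
    B ↦ A
    C ↦ CAB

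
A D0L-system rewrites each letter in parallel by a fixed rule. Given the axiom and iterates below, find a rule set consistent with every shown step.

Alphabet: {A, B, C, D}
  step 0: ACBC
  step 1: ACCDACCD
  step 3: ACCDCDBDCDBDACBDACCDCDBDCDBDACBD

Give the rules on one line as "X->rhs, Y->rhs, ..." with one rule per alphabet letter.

A->AC, B->AC, C->CD, D->BD

  step 0 ⇒ step 1: ACBC ⇒ AC·CD·AC·CD
    A ↦ AC
    B ↦ AC
    C ↦ CD
    D ↦ BD  (constrained at step 1)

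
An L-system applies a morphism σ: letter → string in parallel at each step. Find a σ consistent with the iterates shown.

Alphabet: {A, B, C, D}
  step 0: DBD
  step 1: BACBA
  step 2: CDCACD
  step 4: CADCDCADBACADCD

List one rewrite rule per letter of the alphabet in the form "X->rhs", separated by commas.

A->D, B->C, C->CA, D->BA

  step 1 ⇒ step 2: BACBA ⇒ C·D·CA·C·D
    A ↦ D
    B ↦ C
    C ↦ CA
  step 0 ⇒ step 1: DBD ⇒ BA·C·BA
    D ↦ BA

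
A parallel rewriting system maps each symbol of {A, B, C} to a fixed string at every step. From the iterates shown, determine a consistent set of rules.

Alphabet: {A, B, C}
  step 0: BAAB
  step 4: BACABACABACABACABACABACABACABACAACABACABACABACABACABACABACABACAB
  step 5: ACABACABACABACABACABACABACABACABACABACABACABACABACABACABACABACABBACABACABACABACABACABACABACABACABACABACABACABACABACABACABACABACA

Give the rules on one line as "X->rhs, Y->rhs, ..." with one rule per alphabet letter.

A->B, B->ACA, C->ACA

  step 4 ⇒ step 5: BACABACABACABACABACABACABACABACAACABACABACABACABACABACABACABACAB ⇒ ACA·B·ACA·B·ACA·B·ACA·B·ACA·B·ACA·B·ACA·B·ACA·B·ACA·B·ACA·B·ACA·B·ACA·B·ACA·B·ACA·B·ACA·B·ACA·B·B·ACA·B·ACA·B·ACA·B·ACA·B·ACA·B·ACA·B·ACA·B·ACA·B·ACA·B·ACA·B·ACA·B·ACA·B·ACA·B·ACA·B·ACA·B·ACA
    A ↦ B
    B ↦ ACA
    C ↦ ACA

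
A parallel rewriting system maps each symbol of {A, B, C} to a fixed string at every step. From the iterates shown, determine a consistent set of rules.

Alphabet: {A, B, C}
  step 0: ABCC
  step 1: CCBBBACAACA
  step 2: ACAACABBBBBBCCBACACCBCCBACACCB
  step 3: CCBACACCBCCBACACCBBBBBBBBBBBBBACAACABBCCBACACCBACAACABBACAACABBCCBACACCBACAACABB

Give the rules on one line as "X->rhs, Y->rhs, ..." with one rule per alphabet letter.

  step 2 ⇒ step 3: ACAACABBBBBBCCBACACCBCCBACACCB ⇒ CCB·ACA·CCB·CCB·ACA·CCB·BB·BB·BB·BB·BB·BB·ACA·ACA·BB·CCB·ACA·CCB·ACA·ACA·BB·ACA·ACA·BB·CCB·ACA·CCB·ACA·ACA·BB
    A ↦ CCB
    B ↦ BB
    C ↦ ACA

A->CCB, B->BB, C->ACA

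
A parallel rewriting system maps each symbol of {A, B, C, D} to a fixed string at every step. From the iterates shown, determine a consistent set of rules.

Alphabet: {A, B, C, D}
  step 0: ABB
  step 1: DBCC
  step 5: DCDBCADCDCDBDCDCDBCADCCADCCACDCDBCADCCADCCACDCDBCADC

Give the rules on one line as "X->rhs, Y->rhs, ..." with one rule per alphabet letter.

  step 0 ⇒ step 1: ABB ⇒ DB·C·C
    A ↦ DB
    B ↦ C
    C ↦ DC  (constrained at step 1)
    D ↦ CA  (constrained at step 1)

A->DB, B->C, C->DC, D->CA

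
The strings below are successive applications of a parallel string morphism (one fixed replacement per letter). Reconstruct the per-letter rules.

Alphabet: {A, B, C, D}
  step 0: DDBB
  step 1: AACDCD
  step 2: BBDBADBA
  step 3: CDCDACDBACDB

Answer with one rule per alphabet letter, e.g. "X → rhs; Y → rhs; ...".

  step 2 ⇒ step 3: BBDBADBA ⇒ CD·CD·A·CD·B·A·CD·B
    A ↦ B
    B ↦ CD
    D ↦ A
  step 1 ⇒ step 2: AACDCD ⇒ B·B·DB·A·DB·A
    C ↦ DB

A->B, B->CD, C->DB, D->A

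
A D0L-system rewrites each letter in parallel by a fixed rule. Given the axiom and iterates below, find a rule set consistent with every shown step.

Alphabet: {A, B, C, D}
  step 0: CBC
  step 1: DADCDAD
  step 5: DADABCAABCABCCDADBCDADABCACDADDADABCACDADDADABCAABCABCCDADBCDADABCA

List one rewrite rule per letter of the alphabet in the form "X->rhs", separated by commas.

  step 0 ⇒ step 1: CBC ⇒ DAD·C·DAD
    B ↦ C
    C ↦ DAD
    A ↦ BC  (constrained at step 1)
    D ↦ A  (constrained at step 1)

A->BC, B->C, C->DAD, D->A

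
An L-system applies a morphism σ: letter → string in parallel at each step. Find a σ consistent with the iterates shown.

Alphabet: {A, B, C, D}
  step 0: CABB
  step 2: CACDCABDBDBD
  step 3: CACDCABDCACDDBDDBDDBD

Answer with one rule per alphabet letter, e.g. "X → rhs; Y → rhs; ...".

  step 2 ⇒ step 3: CACDCABDBDBD ⇒ CA·CD·CA·BD·CA·CD·D·BD·D·BD·D·BD
    A ↦ CD
    B ↦ D
    C ↦ CA
    D ↦ BD

A->CD, B->D, C->CA, D->BD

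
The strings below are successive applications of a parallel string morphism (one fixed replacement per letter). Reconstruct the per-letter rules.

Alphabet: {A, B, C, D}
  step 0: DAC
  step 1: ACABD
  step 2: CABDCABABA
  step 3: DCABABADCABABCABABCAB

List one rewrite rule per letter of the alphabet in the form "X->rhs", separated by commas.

A->CAB, B->AB, C->D, D->A

  step 2 ⇒ step 3: CABDCABABA ⇒ D·CAB·AB·A·D·CAB·AB·CAB·AB·CAB
    A ↦ CAB
    B ↦ AB
    C ↦ D
    D ↦ A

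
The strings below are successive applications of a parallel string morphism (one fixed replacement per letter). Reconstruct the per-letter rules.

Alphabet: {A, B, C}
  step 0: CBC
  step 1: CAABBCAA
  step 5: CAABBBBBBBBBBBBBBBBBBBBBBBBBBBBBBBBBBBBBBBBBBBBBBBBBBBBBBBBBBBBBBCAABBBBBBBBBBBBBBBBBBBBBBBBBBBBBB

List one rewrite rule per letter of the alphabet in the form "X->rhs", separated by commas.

  step 0 ⇒ step 1: CBC ⇒ CAA·BB·CAA
    B ↦ BB
    C ↦ CAA
    A ↦ B  (constrained at step 1)

A->B, B->BB, C->CAA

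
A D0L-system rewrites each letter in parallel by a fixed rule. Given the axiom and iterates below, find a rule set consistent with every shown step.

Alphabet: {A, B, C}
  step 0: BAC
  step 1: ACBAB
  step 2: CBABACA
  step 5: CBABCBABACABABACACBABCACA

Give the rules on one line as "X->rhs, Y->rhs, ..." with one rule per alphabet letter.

A->C, B->A, C->BAB

  step 1 ⇒ step 2: ACBAB ⇒ C·BAB·A·C·A
    A ↦ C
    B ↦ A
    C ↦ BAB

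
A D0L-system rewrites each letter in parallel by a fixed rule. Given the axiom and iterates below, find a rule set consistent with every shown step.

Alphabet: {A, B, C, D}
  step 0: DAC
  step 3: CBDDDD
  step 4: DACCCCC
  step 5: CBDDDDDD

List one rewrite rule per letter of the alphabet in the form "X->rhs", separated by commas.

A->BD, B->AC, C->D, D->C

  step 4 ⇒ step 5: DACCCCC ⇒ C·BD·D·D·D·D·D
    A ↦ BD
    C ↦ D
    D ↦ C
  step 3 ⇒ step 4: CBDDDD ⇒ D·AC·C·C·C·C
    B ↦ AC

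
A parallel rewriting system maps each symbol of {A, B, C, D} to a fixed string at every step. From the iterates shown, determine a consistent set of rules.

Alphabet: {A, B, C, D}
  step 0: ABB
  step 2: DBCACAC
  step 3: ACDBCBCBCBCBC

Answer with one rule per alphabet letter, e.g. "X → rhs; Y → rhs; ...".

A->BC, B->D, C->BC, D->AC

  step 2 ⇒ step 3: DBCACAC ⇒ AC·D·BC·BC·BC·BC·BC
    A ↦ BC
    B ↦ D
    C ↦ BC
    D ↦ AC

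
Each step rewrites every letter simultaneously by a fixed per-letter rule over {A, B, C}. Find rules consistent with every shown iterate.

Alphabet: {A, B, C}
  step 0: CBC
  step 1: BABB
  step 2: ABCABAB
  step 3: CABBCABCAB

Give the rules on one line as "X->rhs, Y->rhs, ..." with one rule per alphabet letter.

  step 2 ⇒ step 3: ABCABAB ⇒ C·AB·B·C·AB·C·AB
    A ↦ C
    B ↦ AB
    C ↦ B

A->C, B->AB, C->B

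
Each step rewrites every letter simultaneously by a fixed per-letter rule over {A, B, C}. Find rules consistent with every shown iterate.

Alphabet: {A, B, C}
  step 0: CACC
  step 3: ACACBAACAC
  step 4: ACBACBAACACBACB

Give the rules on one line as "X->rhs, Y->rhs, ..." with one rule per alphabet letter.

  step 3 ⇒ step 4: ACACBAACAC ⇒ AC·B·AC·B·A·AC·AC·B·AC·B
    A ↦ AC
    B ↦ A
    C ↦ B

A->AC, B->A, C->B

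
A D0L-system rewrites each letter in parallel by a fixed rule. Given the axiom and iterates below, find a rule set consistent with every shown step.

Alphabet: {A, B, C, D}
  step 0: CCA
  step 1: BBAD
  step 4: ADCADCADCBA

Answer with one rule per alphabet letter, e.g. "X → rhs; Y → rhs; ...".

A->AD, B->A, C->B, D->C

  step 0 ⇒ step 1: CCA ⇒ B·B·AD
    A ↦ AD
    C ↦ B
    B ↦ A  (constrained at step 1)
    D ↦ C  (constrained at step 1)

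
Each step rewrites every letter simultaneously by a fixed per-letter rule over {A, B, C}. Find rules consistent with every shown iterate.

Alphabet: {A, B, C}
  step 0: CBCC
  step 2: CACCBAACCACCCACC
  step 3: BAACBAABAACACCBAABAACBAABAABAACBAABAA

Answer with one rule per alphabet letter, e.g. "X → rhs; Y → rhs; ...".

A->C, B->CA, C->BAA

  step 2 ⇒ step 3: CACCBAACCACCCACC ⇒ BAA·C·BAA·BAA·CA·C·C·BAA·BAA·C·BAA·BAA·BAA·C·BAA·BAA
    A ↦ C
    B ↦ CA
    C ↦ BAA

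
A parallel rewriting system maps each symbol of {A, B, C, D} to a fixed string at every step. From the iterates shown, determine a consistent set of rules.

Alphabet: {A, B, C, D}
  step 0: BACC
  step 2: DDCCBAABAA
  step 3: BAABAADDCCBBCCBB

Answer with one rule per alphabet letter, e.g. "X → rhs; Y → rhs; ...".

  step 2 ⇒ step 3: DDCCBAABAA ⇒ BAA·BAA·D·D·CC·B·B·CC·B·B
    A ↦ B
    B ↦ CC
    C ↦ D
    D ↦ BAA

A->B, B->CC, C->D, D->BAA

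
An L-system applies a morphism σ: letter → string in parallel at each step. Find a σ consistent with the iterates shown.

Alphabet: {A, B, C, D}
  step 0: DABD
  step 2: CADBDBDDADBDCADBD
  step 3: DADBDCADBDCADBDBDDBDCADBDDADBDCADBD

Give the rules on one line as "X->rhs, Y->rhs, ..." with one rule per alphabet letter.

A->D, B->CAD, C->DA, D->BD

  step 2 ⇒ step 3: CADBDBDDADBDCADBD ⇒ DA·D·BD·CAD·BD·CAD·BD·BD·D·BD·CAD·BD·DA·D·BD·CAD·BD
    A ↦ D
    B ↦ CAD
    C ↦ DA
    D ↦ BD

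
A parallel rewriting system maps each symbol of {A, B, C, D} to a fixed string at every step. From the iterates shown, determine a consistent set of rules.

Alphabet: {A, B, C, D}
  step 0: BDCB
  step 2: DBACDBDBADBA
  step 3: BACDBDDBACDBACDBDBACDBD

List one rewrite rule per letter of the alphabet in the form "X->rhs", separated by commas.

A->BD, B->CD, C->D, D->BA

  step 2 ⇒ step 3: DBACDBDBADBA ⇒ BA·CD·BD·D·BA·CD·BA·CD·BD·BA·CD·BD
    A ↦ BD
    B ↦ CD
    C ↦ D
    D ↦ BA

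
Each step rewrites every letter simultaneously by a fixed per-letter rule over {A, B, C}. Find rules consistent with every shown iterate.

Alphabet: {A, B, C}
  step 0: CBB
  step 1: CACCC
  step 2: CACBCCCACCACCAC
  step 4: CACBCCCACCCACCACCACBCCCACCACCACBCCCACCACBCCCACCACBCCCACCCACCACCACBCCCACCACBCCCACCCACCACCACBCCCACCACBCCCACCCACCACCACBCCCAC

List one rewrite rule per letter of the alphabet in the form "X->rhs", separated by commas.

A->BCC, B->C, C->CAC

  step 1 ⇒ step 2: CACCC ⇒ CAC·BCC·CAC·CAC·CAC
    A ↦ BCC
    C ↦ CAC
  step 0 ⇒ step 1: CBB ⇒ CAC·C·C
    B ↦ C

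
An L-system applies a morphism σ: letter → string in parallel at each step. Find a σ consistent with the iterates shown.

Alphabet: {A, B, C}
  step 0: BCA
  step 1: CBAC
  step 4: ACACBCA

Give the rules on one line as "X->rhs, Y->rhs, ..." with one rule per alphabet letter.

  step 0 ⇒ step 1: BCA ⇒ CB·A·C
    A ↦ C
    B ↦ CB
    C ↦ A

A->C, B->CB, C->A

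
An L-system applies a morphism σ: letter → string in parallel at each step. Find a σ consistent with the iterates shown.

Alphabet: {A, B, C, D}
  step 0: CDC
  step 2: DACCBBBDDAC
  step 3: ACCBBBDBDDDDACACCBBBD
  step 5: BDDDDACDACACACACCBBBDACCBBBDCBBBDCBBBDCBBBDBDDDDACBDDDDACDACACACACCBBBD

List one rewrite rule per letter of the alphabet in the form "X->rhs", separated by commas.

A->CBB, B->D, C->BD, D->AC

  step 2 ⇒ step 3: DACCBBBDDAC ⇒ AC·CBB·BD·BD·D·D·D·AC·AC·CBB·BD
    A ↦ CBB
    B ↦ D
    C ↦ BD
    D ↦ AC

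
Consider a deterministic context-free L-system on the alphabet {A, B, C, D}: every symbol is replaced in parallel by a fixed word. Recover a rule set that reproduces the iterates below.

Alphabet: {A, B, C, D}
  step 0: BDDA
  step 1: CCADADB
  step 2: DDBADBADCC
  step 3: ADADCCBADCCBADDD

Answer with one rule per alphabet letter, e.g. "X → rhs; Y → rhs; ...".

A->B, B->CC, C->D, D->AD

  step 2 ⇒ step 3: DDBADBADCC ⇒ AD·AD·CC·B·AD·CC·B·AD·D·D
    A ↦ B
    B ↦ CC
    C ↦ D
    D ↦ AD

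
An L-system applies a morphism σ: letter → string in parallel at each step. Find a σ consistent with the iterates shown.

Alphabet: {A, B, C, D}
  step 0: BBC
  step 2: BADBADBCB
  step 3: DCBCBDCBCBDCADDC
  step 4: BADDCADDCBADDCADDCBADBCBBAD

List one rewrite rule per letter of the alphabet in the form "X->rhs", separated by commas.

  step 3 ⇒ step 4: DCBCBDCBCBDCADDC ⇒ B·AD·DC·AD·DC·B·AD·DC·AD·DC·B·AD·BC·B·B·AD
    A ↦ BC
    B ↦ DC
    C ↦ AD
    D ↦ B

A->BC, B->DC, C->AD, D->B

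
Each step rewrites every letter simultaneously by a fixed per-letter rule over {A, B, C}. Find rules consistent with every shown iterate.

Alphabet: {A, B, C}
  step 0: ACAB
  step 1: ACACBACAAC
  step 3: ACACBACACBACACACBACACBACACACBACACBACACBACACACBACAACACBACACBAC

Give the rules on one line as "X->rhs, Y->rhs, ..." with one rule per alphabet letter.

A->ACA, B->AC, C->CB

  step 0 ⇒ step 1: ACAB ⇒ ACA·CB·ACA·AC
    A ↦ ACA
    B ↦ AC
    C ↦ CB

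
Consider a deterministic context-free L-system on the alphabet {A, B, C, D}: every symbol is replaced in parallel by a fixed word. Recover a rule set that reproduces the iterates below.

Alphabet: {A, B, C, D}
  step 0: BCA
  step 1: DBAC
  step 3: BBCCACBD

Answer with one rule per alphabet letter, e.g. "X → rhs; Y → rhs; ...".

A->AC, B->D, C->B, D->CC

  step 0 ⇒ step 1: BCA ⇒ D·B·AC
    A ↦ AC
    B ↦ D
    C ↦ B
    D ↦ CC  (constrained at step 1)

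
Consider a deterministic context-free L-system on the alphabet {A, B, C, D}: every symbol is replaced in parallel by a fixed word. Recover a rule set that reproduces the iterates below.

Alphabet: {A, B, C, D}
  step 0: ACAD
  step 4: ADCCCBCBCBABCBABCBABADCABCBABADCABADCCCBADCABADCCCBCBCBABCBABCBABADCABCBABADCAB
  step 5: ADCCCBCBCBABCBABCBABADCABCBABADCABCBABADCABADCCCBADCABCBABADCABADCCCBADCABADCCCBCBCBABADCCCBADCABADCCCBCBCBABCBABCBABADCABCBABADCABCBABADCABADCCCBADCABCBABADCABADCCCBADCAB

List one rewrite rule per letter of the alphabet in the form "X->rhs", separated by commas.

A->ADC, B->AB, C->CB, D->C

  step 4 ⇒ step 5: ADCCCBCBCBABCBABCBABADCABCBABADCABADCCCBADCABADCCCBCBCBABCBABCBABADCABCBABADCAB ⇒ ADC·C·CB·CB·CB·AB·CB·AB·CB·AB·ADC·AB·CB·AB·ADC·AB·CB·AB·ADC·AB·ADC·C·CB·ADC·AB·CB·AB·ADC·AB·ADC·C·CB·ADC·AB·ADC·C·CB·CB·CB·AB·ADC·C·CB·ADC·AB·ADC·C·CB·CB·CB·AB·CB·AB·CB·AB·ADC·AB·CB·AB·ADC·AB·CB·AB·ADC·AB·ADC·C·CB·ADC·AB·CB·AB·ADC·AB·ADC·C·CB·ADC·AB
    A ↦ ADC
    B ↦ AB
    C ↦ CB
    D ↦ C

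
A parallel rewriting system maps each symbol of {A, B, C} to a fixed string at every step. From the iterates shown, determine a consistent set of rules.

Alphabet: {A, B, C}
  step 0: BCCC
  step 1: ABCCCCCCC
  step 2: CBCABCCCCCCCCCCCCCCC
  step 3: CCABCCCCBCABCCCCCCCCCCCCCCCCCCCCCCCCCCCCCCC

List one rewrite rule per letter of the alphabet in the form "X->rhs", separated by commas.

  step 2 ⇒ step 3: CBCABCCCCCCCCCCCCCCC ⇒ CC·ABC·CC·CBC·ABC·CC·CC·CC·CC·CC·CC·CC·CC·CC·CC·CC·CC·CC·CC·CC
    A ↦ CBC
    B ↦ ABC
    C ↦ CC

A->CBC, B->ABC, C->CC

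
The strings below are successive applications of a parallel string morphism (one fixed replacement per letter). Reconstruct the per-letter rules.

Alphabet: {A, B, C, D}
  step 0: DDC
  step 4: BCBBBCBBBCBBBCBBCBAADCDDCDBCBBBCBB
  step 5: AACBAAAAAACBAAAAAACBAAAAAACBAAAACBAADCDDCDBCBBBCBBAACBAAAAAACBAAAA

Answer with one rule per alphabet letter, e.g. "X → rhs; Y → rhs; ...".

  step 4 ⇒ step 5: BCBBBCBBBCBBBCBBCBAADCDDCDBCBBBCBB ⇒ AA·CB·AA·AA·AA·CB·AA·AA·AA·CB·AA·AA·AA·CB·AA·AA·CB·AA·DCD·DCD·B·CB·B·B·CB·B·AA·CB·AA·AA·AA·CB·AA·AA
    A ↦ DCD
    B ↦ AA
    C ↦ CB
    D ↦ B

A->DCD, B->AA, C->CB, D->B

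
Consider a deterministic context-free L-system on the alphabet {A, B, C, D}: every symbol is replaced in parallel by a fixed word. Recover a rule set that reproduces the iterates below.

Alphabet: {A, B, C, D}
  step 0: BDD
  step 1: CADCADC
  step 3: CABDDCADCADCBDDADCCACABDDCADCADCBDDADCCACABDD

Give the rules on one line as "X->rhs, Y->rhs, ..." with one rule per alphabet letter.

A->BDD, B->C, C->CA, D->ADC

  step 0 ⇒ step 1: BDD ⇒ C·ADC·ADC
    B ↦ C
    D ↦ ADC
    A ↦ BDD  (constrained at step 1)
    C ↦ CA  (constrained at step 1)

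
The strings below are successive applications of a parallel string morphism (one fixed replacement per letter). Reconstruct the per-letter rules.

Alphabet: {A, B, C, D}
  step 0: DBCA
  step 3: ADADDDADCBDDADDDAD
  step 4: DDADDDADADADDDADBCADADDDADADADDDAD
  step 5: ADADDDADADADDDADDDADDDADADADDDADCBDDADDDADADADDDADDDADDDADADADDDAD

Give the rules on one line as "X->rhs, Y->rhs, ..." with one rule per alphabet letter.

A->DD, B->C, C->B, D->AD

  step 4 ⇒ step 5: DDADDDADADADDDADBCADADDDADADADDDAD ⇒ AD·AD·DD·AD·AD·AD·DD·AD·DD·AD·DD·AD·AD·AD·DD·AD·C·B·DD·AD·DD·AD·AD·AD·DD·AD·DD·AD·DD·AD·AD·AD·DD·AD
    A ↦ DD
    B ↦ C
    C ↦ B
    D ↦ AD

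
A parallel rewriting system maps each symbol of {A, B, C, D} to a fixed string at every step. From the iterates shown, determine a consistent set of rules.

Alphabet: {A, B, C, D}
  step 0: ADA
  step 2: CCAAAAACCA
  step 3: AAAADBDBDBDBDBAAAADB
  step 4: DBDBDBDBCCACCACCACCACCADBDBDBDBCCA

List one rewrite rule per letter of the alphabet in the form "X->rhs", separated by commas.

  step 3 ⇒ step 4: AAAADBDBDBDBDBAAAADB ⇒ DB·DB·DB·DB·CC·A·CC·A·CC·A·CC·A·CC·A·DB·DB·DB·DB·CC·A
    A ↦ DB
    B ↦ A
    D ↦ CC
  step 2 ⇒ step 3: CCAAAAACCA ⇒ AA·AA·DB·DB·DB·DB·DB·AA·AA·DB
    C ↦ AA

A->DB, B->A, C->AA, D->CC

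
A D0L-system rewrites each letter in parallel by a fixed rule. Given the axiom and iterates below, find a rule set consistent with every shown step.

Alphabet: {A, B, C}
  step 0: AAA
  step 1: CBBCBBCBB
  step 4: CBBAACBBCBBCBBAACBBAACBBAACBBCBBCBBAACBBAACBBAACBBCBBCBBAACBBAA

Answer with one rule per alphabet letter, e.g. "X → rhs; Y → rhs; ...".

A->CBB, B->A, C->CBB

  step 0 ⇒ step 1: AAA ⇒ CBB·CBB·CBB
    A ↦ CBB
    B ↦ A  (constrained at step 1)
    C ↦ CBB  (constrained at step 1)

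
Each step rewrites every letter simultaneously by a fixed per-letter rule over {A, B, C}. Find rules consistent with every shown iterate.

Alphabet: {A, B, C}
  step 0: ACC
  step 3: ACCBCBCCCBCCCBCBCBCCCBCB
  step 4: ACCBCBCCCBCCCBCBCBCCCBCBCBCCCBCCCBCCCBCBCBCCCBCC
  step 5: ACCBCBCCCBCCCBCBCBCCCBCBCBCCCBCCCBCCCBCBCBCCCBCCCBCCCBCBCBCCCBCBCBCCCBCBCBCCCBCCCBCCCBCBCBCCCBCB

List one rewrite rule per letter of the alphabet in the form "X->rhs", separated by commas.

A->AC, B->CC, C->CB

  step 4 ⇒ step 5: ACCBCBCCCBCCCBCBCBCCCBCBCBCCCBCCCBCCCBCBCBCCCBCC ⇒ AC·CB·CB·CC·CB·CC·CB·CB·CB·CC·CB·CB·CB·CC·CB·CC·CB·CC·CB·CB·CB·CC·CB·CC·CB·CC·CB·CB·CB·CC·CB·CB·CB·CC·CB·CB·CB·CC·CB·CC·CB·CC·CB·CB·CB·CC·CB·CB
    A ↦ AC
    B ↦ CC
    C ↦ CB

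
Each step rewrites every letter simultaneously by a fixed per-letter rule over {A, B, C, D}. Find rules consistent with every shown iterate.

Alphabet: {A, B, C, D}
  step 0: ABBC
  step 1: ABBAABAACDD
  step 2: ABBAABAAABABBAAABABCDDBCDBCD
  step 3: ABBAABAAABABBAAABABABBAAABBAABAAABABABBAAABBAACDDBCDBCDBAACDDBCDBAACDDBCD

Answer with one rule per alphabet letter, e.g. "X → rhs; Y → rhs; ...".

A->AB, B->BAA, C->CDD, D->BCD

  step 2 ⇒ step 3: ABBAABAAABABBAAABABCDDBCDBCD ⇒ AB·BAA·BAA·AB·AB·BAA·AB·AB·AB·BAA·AB·BAA·BAA·AB·AB·AB·BAA·AB·BAA·CDD·BCD·BCD·BAA·CDD·BCD·BAA·CDD·BCD
    A ↦ AB
    B ↦ BAA
    C ↦ CDD
    D ↦ BCD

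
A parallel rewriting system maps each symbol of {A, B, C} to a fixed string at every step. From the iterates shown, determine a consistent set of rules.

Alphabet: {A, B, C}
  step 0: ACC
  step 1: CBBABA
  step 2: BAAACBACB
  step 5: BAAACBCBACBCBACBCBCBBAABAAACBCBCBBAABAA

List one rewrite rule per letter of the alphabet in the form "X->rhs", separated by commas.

A->CB, B->A, C->BA

  step 1 ⇒ step 2: CBBABA ⇒ BA·A·A·CB·A·CB
    A ↦ CB
    B ↦ A
    C ↦ BA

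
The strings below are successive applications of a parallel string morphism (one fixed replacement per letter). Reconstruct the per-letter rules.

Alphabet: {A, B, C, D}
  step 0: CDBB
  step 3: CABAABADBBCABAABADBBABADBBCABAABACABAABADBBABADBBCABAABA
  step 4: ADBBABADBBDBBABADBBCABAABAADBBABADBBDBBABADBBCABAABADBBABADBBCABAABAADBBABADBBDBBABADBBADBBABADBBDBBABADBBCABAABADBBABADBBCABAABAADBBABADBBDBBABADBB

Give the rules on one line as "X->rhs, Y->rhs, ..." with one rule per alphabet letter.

A->DBB, B->ABA, C->A, D->C

  step 3 ⇒ step 4: CABAABADBBCABAABADBBABADBBCABAABACABAABADBBABADBBCABAABA ⇒ A·DBB·ABA·DBB·DBB·ABA·DBB·C·ABA·ABA·A·DBB·ABA·DBB·DBB·ABA·DBB·C·ABA·ABA·DBB·ABA·DBB·C·ABA·ABA·A·DBB·ABA·DBB·DBB·ABA·DBB·A·DBB·ABA·DBB·DBB·ABA·DBB·C·ABA·ABA·DBB·ABA·DBB·C·ABA·ABA·A·DBB·ABA·DBB·DBB·ABA·DBB
    A ↦ DBB
    B ↦ ABA
    C ↦ A
    D ↦ C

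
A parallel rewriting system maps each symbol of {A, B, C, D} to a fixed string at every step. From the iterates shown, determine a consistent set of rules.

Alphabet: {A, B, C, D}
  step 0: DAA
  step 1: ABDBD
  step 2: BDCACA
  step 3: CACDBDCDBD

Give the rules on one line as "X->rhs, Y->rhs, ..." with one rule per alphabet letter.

A->BD, B->C, C->CD, D->A

  step 2 ⇒ step 3: BDCACA ⇒ C·A·CD·BD·CD·BD
    A ↦ BD
    B ↦ C
    C ↦ CD
    D ↦ A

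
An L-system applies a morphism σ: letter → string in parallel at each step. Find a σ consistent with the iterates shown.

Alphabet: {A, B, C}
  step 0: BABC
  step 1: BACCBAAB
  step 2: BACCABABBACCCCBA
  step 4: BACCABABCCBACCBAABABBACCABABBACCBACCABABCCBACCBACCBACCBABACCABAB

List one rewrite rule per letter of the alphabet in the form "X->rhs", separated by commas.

  step 1 ⇒ step 2: BACCBAAB ⇒ BA·CC·AB·AB·BA·CC·CC·BA
    A ↦ CC
    B ↦ BA
    C ↦ AB

A->CC, B->BA, C->AB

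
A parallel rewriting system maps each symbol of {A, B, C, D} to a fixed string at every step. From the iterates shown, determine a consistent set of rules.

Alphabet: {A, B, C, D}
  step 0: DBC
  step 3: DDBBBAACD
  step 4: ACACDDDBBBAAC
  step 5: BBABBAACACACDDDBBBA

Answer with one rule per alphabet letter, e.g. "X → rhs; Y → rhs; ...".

  step 4 ⇒ step 5: ACACDDDBBBAAC ⇒ B·BA·B·BA·AC·AC·AC·D·D·D·B·B·BA
    A ↦ B
    B ↦ D
    C ↦ BA
    D ↦ AC

A->B, B->D, C->BA, D->AC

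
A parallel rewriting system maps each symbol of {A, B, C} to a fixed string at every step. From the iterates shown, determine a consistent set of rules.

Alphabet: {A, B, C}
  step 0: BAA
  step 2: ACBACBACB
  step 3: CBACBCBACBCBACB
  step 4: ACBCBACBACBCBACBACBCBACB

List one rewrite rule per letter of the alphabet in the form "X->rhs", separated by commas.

  step 3 ⇒ step 4: CBACBCBACBCBACB ⇒ A·CB·CB·A·CB·A·CB·CB·A·CB·A·CB·CB·A·CB
    A ↦ CB
    B ↦ CB
    C ↦ A

A->CB, B->CB, C->A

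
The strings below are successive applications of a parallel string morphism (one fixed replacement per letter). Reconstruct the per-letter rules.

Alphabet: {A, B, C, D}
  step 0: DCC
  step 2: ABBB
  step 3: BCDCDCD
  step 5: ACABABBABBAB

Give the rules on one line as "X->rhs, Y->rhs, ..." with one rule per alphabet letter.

A->B, B->CD, C->A, D->CA

  step 2 ⇒ step 3: ABBB ⇒ B·CD·CD·CD
    A ↦ B
    B ↦ CD
    C ↦ A  (constrained at step 0)
    D ↦ CA  (constrained at step 0)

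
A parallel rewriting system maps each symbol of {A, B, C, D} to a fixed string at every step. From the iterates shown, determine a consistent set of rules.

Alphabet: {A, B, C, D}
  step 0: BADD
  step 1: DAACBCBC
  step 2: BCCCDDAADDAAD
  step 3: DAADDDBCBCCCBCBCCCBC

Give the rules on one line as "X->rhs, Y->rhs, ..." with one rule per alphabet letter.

  step 2 ⇒ step 3: BCCCDDAADDAAD ⇒ DAA·D·D·D·BC·BC·C·C·BC·BC·C·C·BC
    A ↦ C
    B ↦ DAA
    C ↦ D
    D ↦ BC

A->C, B->DAA, C->D, D->BC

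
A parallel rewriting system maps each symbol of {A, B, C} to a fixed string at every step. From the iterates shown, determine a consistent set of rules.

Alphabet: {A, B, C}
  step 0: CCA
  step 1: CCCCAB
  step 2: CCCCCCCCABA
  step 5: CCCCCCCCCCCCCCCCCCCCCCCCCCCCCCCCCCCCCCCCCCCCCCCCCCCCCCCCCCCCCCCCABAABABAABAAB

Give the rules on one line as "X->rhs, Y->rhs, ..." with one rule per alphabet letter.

  step 1 ⇒ step 2: CCCCAB ⇒ CC·CC·CC·CC·AB·A
    A ↦ AB
    B ↦ A
    C ↦ CC

A->AB, B->A, C->CC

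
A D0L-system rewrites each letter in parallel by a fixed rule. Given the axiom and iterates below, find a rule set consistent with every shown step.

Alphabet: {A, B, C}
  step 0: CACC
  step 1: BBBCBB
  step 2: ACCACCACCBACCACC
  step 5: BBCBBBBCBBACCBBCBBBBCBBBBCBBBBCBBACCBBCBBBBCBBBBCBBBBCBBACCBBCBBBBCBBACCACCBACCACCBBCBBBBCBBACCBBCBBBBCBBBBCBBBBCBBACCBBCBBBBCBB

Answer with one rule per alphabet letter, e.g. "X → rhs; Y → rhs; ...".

A->BBC, B->ACC, C->B

  step 1 ⇒ step 2: BBBCBB ⇒ ACC·ACC·ACC·B·ACC·ACC
    B ↦ ACC
    C ↦ B
  step 0 ⇒ step 1: CACC ⇒ B·BBC·B·B
    A ↦ BBC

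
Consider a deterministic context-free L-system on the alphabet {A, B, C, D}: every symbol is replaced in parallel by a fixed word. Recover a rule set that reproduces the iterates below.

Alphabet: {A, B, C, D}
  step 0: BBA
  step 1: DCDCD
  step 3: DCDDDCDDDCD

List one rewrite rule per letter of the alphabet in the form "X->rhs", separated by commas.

A->D, B->DC, C->A, D->BA

  step 0 ⇒ step 1: BBA ⇒ DC·DC·D
    A ↦ D
    B ↦ DC
    C ↦ A  (constrained at step 1)
    D ↦ BA  (constrained at step 1)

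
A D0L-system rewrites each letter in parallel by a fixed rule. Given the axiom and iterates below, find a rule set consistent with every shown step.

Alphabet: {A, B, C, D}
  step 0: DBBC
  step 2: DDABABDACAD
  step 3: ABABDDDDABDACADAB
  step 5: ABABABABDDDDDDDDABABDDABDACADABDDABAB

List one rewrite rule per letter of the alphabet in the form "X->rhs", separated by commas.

A->D, B->D, C->ACA, D->AB

  step 2 ⇒ step 3: DDABABDACAD ⇒ AB·AB·D·D·D·D·AB·D·ACA·D·AB
    A ↦ D
    B ↦ D
    C ↦ ACA
    D ↦ AB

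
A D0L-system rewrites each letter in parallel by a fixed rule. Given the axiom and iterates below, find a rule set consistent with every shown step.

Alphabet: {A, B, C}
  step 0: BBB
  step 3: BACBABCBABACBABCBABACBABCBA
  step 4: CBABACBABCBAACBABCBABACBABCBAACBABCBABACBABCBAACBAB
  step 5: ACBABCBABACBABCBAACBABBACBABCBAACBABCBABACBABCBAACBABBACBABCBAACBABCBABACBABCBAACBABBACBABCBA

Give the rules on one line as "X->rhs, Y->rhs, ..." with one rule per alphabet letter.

  step 4 ⇒ step 5: CBABACBABCBAACBABCBABACBABCBAACBABCBABACBABCBAACBAB ⇒ A·CBA·B·CBA·B·A·CBA·B·CBA·A·CBA·B·B·A·CBA·B·CBA·A·CBA·B·CBA·B·A·CBA·B·CBA·A·CBA·B·B·A·CBA·B·CBA·A·CBA·B·CBA·B·A·CBA·B·CBA·A·CBA·B·B·A·CBA·B·CBA
    A ↦ B
    B ↦ CBA
    C ↦ A

A->B, B->CBA, C->A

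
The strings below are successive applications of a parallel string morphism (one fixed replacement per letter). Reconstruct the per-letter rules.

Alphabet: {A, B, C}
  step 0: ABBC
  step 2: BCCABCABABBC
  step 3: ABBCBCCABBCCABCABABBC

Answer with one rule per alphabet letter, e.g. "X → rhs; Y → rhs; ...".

A->C, B->AB, C->BC

  step 2 ⇒ step 3: BCCABCABABBC ⇒ AB·BC·BC·C·AB·BC·C·AB·C·AB·AB·BC
    A ↦ C
    B ↦ AB
    C ↦ BC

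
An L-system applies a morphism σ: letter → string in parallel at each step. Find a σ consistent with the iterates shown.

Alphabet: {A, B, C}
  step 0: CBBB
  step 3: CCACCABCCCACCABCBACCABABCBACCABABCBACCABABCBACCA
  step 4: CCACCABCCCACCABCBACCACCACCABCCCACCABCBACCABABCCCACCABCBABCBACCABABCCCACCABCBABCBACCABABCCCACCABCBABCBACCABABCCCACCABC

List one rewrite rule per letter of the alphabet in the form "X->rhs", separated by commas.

A->BC, B->BA, C->CCA

  step 3 ⇒ step 4: CCACCABCCCACCABCBACCABABCBACCABABCBACCABABCBACCA ⇒ CCA·CCA·BC·CCA·CCA·BC·BA·CCA·CCA·CCA·BC·CCA·CCA·BC·BA·CCA·BA·BC·CCA·CCA·BC·BA·BC·BA·CCA·BA·BC·CCA·CCA·BC·BA·BC·BA·CCA·BA·BC·CCA·CCA·BC·BA·BC·BA·CCA·BA·BC·CCA·CCA·BC
    A ↦ BC
    B ↦ BA
    C ↦ CCA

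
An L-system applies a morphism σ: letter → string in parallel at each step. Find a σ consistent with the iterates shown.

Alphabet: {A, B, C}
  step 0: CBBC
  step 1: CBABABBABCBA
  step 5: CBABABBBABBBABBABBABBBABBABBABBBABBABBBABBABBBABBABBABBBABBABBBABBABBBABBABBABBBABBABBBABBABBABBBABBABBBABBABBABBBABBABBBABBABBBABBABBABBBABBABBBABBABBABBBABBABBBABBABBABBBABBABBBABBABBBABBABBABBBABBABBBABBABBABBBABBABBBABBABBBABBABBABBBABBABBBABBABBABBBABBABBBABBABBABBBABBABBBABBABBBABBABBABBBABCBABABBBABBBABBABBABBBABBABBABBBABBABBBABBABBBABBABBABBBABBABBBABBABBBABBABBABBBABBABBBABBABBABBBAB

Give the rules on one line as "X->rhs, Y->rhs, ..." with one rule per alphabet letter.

  step 0 ⇒ step 1: CBBC ⇒ CBA·BAB·BAB·CBA
    B ↦ BAB
    C ↦ CBA
    A ↦ B  (constrained at step 1)

A->B, B->BAB, C->CBA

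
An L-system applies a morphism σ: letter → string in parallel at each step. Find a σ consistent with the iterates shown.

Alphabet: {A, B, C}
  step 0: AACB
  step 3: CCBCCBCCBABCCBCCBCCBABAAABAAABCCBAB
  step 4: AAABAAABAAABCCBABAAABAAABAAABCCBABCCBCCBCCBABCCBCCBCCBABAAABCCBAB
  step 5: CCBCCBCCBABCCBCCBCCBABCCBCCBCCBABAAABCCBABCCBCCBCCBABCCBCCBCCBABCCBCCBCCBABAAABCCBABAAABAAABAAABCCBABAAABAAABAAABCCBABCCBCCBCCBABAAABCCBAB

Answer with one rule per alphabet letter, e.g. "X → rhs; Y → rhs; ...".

A->CCB, B->AB, C->A

  step 4 ⇒ step 5: AAABAAABAAABCCBABAAABAAABAAABCCBABCCBCCBCCBABCCBCCBCCBABAAABCCBAB ⇒ CCB·CCB·CCB·AB·CCB·CCB·CCB·AB·CCB·CCB·CCB·AB·A·A·AB·CCB·AB·CCB·CCB·CCB·AB·CCB·CCB·CCB·AB·CCB·CCB·CCB·AB·A·A·AB·CCB·AB·A·A·AB·A·A·AB·A·A·AB·CCB·AB·A·A·AB·A·A·AB·A·A·AB·CCB·AB·CCB·CCB·CCB·AB·A·A·AB·CCB·AB
    A ↦ CCB
    B ↦ AB
    C ↦ A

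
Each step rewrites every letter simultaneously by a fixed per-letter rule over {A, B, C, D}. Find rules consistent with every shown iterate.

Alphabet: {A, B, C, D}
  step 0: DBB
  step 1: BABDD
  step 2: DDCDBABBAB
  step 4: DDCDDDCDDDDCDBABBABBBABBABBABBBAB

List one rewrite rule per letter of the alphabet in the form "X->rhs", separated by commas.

  step 1 ⇒ step 2: BABDD ⇒ D·DC·D·BAB·BAB
    A ↦ DC
    B ↦ D
    D ↦ BAB
    C ↦ B  (constrained at step 2)

A->DC, B->D, C->B, D->BAB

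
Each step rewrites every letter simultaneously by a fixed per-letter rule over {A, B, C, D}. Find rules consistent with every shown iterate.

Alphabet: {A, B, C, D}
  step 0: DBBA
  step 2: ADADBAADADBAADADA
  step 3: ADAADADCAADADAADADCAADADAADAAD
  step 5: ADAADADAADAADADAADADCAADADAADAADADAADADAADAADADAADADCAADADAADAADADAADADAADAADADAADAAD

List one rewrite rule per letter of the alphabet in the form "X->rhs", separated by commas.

A->AD, B->DCA, C->DBA, D->A

  step 2 ⇒ step 3: ADADBAADADBAADADA ⇒ AD·A·AD·A·DCA·AD·AD·A·AD·A·DCA·AD·AD·A·AD·A·AD
    A ↦ AD
    B ↦ DCA
    D ↦ A
    C ↦ DBA  (constrained at step 3)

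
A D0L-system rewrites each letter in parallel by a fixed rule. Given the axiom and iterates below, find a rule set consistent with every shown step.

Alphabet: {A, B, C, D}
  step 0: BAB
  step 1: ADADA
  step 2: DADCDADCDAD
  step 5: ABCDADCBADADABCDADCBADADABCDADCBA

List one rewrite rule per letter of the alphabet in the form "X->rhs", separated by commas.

  step 1 ⇒ step 2: ADADA ⇒ DAD·C·DAD·C·DAD
    A ↦ DAD
    D ↦ C
  step 0 ⇒ step 1: BAB ⇒ A·DAD·A
    B ↦ A
    C ↦ B  (constrained at step 2)

A->DAD, B->A, C->B, D->C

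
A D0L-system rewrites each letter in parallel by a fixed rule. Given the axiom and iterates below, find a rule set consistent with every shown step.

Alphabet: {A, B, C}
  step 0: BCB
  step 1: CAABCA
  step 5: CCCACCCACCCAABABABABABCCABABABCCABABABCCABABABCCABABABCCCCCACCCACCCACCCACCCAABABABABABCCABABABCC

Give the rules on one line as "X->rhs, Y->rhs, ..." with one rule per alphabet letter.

A->CC, B->CA, C->AB

  step 0 ⇒ step 1: BCB ⇒ CA·AB·CA
    B ↦ CA
    C ↦ AB
    A ↦ CC  (constrained at step 1)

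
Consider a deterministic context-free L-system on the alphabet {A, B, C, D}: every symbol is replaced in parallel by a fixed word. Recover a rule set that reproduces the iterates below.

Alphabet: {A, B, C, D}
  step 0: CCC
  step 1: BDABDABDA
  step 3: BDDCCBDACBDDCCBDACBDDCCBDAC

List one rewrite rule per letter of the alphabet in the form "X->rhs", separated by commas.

A->D, B->BDD, C->BDA, D->C

  step 0 ⇒ step 1: CCC ⇒ BDA·BDA·BDA
    C ↦ BDA
    A ↦ D  (constrained at step 1)
    B ↦ BDD  (constrained at step 1)
    D ↦ C  (constrained at step 1)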